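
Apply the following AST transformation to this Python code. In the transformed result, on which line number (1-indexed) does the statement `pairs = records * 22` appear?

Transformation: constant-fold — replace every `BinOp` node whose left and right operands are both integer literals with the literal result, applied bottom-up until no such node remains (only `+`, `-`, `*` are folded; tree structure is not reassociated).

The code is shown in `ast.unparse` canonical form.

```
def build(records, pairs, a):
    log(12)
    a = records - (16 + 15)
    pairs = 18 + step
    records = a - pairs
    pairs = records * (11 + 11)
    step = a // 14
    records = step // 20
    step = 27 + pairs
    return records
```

Transformed code:
def build(records, pairs, a):
    log(12)
    a = records - 31
    pairs = 18 + step
    records = a - pairs
    pairs = records * 22
    step = a // 14
    records = step // 20
    step = 27 + pairs
    return records

6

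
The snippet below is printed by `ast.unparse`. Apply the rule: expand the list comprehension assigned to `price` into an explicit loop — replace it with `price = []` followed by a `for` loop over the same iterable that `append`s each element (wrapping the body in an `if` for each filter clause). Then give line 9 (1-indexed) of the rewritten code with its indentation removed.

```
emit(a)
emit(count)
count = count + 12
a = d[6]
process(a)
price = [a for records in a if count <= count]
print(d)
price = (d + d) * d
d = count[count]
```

price.append(a)

Transformed code:
emit(a)
emit(count)
count = count + 12
a = d[6]
process(a)
price = []
for records in a:
    if count <= count:
        price.append(a)
print(d)
price = (d + d) * d
d = count[count]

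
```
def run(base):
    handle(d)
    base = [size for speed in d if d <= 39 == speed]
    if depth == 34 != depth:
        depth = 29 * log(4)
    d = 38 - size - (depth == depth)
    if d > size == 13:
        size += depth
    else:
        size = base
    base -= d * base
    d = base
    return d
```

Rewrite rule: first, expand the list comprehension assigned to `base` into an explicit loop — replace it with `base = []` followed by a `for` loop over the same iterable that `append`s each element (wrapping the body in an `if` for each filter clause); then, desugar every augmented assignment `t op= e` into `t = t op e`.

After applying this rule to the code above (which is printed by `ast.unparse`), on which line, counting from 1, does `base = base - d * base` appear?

Transformed code:
def run(base):
    handle(d)
    base = []
    for speed in d:
        if d <= 39 == speed:
            base.append(size)
    if depth == 34 != depth:
        depth = 29 * log(4)
    d = 38 - size - (depth == depth)
    if d > size == 13:
        size = size + depth
    else:
        size = base
    base = base - d * base
    d = base
    return d

14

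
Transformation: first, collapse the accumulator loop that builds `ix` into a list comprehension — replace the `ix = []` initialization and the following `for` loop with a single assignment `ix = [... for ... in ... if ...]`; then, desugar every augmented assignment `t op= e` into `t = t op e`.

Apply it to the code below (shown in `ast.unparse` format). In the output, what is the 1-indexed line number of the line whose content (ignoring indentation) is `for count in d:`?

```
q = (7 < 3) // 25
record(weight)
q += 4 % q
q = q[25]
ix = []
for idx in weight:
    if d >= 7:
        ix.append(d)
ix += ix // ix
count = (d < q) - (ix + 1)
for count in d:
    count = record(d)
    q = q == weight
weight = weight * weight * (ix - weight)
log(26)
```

Transformed code:
q = (7 < 3) // 25
record(weight)
q = q + 4 % q
q = q[25]
ix = [d for idx in weight if d >= 7]
ix = ix + ix // ix
count = (d < q) - (ix + 1)
for count in d:
    count = record(d)
    q = q == weight
weight = weight * weight * (ix - weight)
log(26)

8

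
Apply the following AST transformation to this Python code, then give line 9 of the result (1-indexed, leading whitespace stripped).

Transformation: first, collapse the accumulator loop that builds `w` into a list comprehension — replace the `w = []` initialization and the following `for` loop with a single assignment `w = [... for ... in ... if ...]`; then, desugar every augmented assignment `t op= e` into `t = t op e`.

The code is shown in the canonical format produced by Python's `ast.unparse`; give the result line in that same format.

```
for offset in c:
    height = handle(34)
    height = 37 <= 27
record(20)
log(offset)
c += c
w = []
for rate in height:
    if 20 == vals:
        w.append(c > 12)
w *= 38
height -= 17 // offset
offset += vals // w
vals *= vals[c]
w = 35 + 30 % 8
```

height = height - 17 // offset

Transformed code:
for offset in c:
    height = handle(34)
    height = 37 <= 27
record(20)
log(offset)
c = c + c
w = [c > 12 for rate in height if 20 == vals]
w = w * 38
height = height - 17 // offset
offset = offset + vals // w
vals = vals * vals[c]
w = 35 + 30 % 8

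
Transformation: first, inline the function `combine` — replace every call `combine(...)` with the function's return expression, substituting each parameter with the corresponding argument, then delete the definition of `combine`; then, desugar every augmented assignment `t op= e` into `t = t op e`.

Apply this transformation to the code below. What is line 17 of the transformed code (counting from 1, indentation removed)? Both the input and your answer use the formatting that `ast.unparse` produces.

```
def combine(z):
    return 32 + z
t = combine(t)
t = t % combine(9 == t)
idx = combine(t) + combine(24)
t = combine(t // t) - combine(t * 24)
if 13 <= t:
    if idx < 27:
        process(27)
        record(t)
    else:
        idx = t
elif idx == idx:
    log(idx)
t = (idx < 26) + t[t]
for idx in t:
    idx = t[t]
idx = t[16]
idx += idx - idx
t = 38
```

idx = idx + (idx - idx)

Transformed code:
t = 32 + t
t = t % (32 + (9 == t))
idx = 32 + t + (32 + 24)
t = 32 + t // t - (32 + t * 24)
if 13 <= t:
    if idx < 27:
        process(27)
        record(t)
    else:
        idx = t
elif idx == idx:
    log(idx)
t = (idx < 26) + t[t]
for idx in t:
    idx = t[t]
idx = t[16]
idx = idx + (idx - idx)
t = 38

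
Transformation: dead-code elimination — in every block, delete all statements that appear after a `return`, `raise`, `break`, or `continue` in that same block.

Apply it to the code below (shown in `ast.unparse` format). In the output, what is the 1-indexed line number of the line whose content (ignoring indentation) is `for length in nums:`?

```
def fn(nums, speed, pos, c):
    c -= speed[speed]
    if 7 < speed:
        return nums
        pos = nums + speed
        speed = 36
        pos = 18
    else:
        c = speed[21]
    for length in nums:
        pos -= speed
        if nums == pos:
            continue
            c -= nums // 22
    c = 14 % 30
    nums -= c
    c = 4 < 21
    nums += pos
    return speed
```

Transformed code:
def fn(nums, speed, pos, c):
    c -= speed[speed]
    if 7 < speed:
        return nums
    else:
        c = speed[21]
    for length in nums:
        pos -= speed
        if nums == pos:
            continue
    c = 14 % 30
    nums -= c
    c = 4 < 21
    nums += pos
    return speed

7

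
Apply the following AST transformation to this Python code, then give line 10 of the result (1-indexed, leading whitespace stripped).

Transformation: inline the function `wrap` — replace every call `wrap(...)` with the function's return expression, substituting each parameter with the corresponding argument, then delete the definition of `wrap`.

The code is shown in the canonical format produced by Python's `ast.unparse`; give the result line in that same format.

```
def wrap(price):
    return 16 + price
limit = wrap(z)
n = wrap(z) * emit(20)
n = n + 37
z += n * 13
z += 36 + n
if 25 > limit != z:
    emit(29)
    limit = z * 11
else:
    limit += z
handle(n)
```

limit += z

Transformed code:
limit = 16 + z
n = (16 + z) * emit(20)
n = n + 37
z += n * 13
z += 36 + n
if 25 > limit != z:
    emit(29)
    limit = z * 11
else:
    limit += z
handle(n)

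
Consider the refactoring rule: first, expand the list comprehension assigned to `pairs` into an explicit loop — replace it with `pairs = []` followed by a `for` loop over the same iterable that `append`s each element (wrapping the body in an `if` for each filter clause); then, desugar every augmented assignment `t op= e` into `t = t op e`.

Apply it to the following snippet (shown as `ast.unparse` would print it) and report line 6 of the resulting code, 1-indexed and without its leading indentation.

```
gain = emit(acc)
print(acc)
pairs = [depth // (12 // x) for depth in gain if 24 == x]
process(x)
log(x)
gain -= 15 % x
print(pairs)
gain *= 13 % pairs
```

Transformed code:
gain = emit(acc)
print(acc)
pairs = []
for depth in gain:
    if 24 == x:
        pairs.append(depth // (12 // x))
process(x)
log(x)
gain = gain - 15 % x
print(pairs)
gain = gain * (13 % pairs)

pairs.append(depth // (12 // x))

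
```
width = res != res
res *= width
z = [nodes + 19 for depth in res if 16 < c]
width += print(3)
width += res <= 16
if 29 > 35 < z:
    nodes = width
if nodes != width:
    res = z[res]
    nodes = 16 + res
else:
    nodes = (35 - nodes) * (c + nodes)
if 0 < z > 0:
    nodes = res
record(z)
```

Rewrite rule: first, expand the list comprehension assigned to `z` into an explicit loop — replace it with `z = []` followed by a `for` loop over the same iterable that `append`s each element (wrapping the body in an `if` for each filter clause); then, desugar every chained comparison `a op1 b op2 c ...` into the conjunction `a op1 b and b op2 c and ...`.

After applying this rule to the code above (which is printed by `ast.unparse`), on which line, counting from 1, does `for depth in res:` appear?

Transformed code:
width = res != res
res *= width
z = []
for depth in res:
    if 16 < c:
        z.append(nodes + 19)
width += print(3)
width += res <= 16
if 29 > 35 and 35 < z:
    nodes = width
if nodes != width:
    res = z[res]
    nodes = 16 + res
else:
    nodes = (35 - nodes) * (c + nodes)
if 0 < z and z > 0:
    nodes = res
record(z)

4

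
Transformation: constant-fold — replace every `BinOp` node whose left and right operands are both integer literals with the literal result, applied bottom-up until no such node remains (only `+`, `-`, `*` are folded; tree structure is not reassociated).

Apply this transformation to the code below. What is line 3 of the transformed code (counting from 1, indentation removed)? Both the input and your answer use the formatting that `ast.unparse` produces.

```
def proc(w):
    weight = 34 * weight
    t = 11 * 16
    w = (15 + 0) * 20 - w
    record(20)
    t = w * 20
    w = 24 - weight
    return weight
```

t = 176

Transformed code:
def proc(w):
    weight = 34 * weight
    t = 176
    w = 300 - w
    record(20)
    t = w * 20
    w = 24 - weight
    return weight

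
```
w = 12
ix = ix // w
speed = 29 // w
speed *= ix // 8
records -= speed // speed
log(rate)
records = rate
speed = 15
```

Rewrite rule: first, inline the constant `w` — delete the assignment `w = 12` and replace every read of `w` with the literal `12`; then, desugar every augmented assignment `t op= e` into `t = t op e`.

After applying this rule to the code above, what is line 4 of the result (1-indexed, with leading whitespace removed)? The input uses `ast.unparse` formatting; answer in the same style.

Transformed code:
ix = ix // 12
speed = 29 // 12
speed = speed * (ix // 8)
records = records - speed // speed
log(rate)
records = rate
speed = 15

records = records - speed // speed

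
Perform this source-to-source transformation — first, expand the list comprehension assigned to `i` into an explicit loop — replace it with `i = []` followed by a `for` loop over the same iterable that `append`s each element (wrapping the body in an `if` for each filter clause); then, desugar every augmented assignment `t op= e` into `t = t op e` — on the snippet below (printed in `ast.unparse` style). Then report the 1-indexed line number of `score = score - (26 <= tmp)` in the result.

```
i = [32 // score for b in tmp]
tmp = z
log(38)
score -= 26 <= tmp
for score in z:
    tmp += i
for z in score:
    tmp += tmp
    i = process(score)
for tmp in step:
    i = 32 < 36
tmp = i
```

Transformed code:
i = []
for b in tmp:
    i.append(32 // score)
tmp = z
log(38)
score = score - (26 <= tmp)
for score in z:
    tmp = tmp + i
for z in score:
    tmp = tmp + tmp
    i = process(score)
for tmp in step:
    i = 32 < 36
tmp = i

6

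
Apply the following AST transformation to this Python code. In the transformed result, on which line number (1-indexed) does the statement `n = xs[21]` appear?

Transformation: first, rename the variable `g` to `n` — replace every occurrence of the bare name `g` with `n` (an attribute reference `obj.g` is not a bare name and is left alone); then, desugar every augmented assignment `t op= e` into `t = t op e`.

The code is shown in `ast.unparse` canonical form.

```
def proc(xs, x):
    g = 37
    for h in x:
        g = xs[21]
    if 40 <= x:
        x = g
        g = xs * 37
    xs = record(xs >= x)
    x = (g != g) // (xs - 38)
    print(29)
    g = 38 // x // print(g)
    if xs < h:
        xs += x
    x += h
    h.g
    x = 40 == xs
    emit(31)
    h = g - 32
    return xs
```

Transformed code:
def proc(xs, x):
    n = 37
    for h in x:
        n = xs[21]
    if 40 <= x:
        x = n
        n = xs * 37
    xs = record(xs >= x)
    x = (n != n) // (xs - 38)
    print(29)
    n = 38 // x // print(n)
    if xs < h:
        xs = xs + x
    x = x + h
    h.g
    x = 40 == xs
    emit(31)
    h = n - 32
    return xs

4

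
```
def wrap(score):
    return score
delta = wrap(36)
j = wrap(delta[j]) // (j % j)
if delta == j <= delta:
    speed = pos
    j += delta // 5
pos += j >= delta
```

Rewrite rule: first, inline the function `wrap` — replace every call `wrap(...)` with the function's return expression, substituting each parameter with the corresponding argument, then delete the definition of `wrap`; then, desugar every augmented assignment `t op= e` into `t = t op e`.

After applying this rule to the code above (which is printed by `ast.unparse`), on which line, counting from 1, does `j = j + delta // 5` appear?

5

Transformed code:
delta = 36
j = delta[j] // (j % j)
if delta == j <= delta:
    speed = pos
    j = j + delta // 5
pos = pos + (j >= delta)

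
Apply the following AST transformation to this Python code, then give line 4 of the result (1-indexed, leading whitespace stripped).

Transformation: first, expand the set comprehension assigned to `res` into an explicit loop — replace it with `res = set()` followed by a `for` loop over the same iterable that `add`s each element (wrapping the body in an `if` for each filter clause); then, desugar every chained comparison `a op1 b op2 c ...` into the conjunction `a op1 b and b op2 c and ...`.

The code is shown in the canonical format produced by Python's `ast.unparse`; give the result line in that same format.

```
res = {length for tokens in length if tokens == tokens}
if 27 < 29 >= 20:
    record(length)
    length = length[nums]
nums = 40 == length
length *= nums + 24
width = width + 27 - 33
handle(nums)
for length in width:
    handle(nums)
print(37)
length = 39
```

res.add(length)

Transformed code:
res = set()
for tokens in length:
    if tokens == tokens:
        res.add(length)
if 27 < 29 and 29 >= 20:
    record(length)
    length = length[nums]
nums = 40 == length
length *= nums + 24
width = width + 27 - 33
handle(nums)
for length in width:
    handle(nums)
print(37)
length = 39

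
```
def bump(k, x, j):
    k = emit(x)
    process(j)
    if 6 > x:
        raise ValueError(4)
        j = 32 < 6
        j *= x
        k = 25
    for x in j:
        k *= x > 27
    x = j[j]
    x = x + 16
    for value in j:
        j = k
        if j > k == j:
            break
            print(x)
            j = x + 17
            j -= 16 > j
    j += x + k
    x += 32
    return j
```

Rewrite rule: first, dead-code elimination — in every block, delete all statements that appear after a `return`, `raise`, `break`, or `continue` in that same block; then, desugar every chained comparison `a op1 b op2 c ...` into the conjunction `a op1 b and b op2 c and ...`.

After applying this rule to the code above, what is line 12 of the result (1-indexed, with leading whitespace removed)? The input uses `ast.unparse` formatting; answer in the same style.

if j > k and k == j:

Transformed code:
def bump(k, x, j):
    k = emit(x)
    process(j)
    if 6 > x:
        raise ValueError(4)
    for x in j:
        k *= x > 27
    x = j[j]
    x = x + 16
    for value in j:
        j = k
        if j > k and k == j:
            break
    j += x + k
    x += 32
    return j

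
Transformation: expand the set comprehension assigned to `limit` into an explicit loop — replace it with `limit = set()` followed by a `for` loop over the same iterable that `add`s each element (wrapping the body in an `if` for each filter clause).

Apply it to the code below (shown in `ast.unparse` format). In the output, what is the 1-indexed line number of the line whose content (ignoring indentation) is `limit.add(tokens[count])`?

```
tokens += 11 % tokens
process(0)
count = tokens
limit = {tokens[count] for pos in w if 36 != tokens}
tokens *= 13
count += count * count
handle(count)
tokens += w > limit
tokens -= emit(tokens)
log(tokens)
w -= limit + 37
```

7

Transformed code:
tokens += 11 % tokens
process(0)
count = tokens
limit = set()
for pos in w:
    if 36 != tokens:
        limit.add(tokens[count])
tokens *= 13
count += count * count
handle(count)
tokens += w > limit
tokens -= emit(tokens)
log(tokens)
w -= limit + 37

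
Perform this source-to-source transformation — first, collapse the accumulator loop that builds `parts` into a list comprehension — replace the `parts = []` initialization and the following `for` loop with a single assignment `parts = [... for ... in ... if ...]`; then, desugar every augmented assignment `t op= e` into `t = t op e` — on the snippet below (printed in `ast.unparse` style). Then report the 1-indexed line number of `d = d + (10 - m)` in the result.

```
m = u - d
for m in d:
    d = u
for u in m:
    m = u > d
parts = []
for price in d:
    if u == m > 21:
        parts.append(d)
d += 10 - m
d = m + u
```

Transformed code:
m = u - d
for m in d:
    d = u
for u in m:
    m = u > d
parts = [d for price in d if u == m > 21]
d = d + (10 - m)
d = m + u

7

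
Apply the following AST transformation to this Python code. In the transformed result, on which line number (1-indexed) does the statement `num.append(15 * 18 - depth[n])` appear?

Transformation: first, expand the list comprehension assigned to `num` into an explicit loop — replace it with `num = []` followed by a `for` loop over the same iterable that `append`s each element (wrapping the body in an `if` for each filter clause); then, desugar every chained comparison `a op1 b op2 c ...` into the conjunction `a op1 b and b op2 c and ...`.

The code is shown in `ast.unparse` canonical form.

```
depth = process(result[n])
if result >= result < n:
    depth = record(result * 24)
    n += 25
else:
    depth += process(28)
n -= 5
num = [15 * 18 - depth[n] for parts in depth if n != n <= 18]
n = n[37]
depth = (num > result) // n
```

11

Transformed code:
depth = process(result[n])
if result >= result and result < n:
    depth = record(result * 24)
    n += 25
else:
    depth += process(28)
n -= 5
num = []
for parts in depth:
    if n != n and n <= 18:
        num.append(15 * 18 - depth[n])
n = n[37]
depth = (num > result) // n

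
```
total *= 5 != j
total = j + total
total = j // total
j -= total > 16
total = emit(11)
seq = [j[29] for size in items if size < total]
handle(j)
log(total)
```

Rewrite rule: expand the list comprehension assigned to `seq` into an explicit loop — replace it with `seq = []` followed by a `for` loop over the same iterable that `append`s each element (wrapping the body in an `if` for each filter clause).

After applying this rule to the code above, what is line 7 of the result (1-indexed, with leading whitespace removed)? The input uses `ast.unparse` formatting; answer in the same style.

for size in items:

Transformed code:
total *= 5 != j
total = j + total
total = j // total
j -= total > 16
total = emit(11)
seq = []
for size in items:
    if size < total:
        seq.append(j[29])
handle(j)
log(total)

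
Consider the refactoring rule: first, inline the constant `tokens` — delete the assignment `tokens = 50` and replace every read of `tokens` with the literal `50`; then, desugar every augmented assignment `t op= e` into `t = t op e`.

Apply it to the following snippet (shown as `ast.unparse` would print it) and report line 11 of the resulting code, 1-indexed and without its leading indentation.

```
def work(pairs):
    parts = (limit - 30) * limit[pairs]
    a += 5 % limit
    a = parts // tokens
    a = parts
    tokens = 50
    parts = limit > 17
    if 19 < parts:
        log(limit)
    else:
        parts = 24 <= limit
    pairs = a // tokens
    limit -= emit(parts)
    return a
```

pairs = a // 50

Transformed code:
def work(pairs):
    parts = (limit - 30) * limit[pairs]
    a = a + 5 % limit
    a = parts // 50
    a = parts
    parts = limit > 17
    if 19 < parts:
        log(limit)
    else:
        parts = 24 <= limit
    pairs = a // 50
    limit = limit - emit(parts)
    return a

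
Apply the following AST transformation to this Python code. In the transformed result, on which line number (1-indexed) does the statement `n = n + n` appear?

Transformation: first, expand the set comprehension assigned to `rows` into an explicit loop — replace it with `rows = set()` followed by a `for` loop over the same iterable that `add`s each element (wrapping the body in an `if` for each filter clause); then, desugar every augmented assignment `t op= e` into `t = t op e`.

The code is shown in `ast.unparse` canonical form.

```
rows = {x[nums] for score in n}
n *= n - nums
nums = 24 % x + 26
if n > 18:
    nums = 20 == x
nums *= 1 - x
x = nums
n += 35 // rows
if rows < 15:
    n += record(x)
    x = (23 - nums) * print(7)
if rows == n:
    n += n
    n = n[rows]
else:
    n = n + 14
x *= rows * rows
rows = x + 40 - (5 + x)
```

15

Transformed code:
rows = set()
for score in n:
    rows.add(x[nums])
n = n * (n - nums)
nums = 24 % x + 26
if n > 18:
    nums = 20 == x
nums = nums * (1 - x)
x = nums
n = n + 35 // rows
if rows < 15:
    n = n + record(x)
    x = (23 - nums) * print(7)
if rows == n:
    n = n + n
    n = n[rows]
else:
    n = n + 14
x = x * (rows * rows)
rows = x + 40 - (5 + x)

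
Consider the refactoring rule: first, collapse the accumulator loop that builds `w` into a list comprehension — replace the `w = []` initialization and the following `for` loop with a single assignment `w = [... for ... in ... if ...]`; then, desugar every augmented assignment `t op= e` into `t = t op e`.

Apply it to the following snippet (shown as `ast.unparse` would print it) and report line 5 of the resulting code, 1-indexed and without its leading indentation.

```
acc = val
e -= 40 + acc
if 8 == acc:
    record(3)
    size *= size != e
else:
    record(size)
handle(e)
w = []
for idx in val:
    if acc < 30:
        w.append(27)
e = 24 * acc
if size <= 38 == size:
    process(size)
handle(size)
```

Transformed code:
acc = val
e = e - (40 + acc)
if 8 == acc:
    record(3)
    size = size * (size != e)
else:
    record(size)
handle(e)
w = [27 for idx in val if acc < 30]
e = 24 * acc
if size <= 38 == size:
    process(size)
handle(size)

size = size * (size != e)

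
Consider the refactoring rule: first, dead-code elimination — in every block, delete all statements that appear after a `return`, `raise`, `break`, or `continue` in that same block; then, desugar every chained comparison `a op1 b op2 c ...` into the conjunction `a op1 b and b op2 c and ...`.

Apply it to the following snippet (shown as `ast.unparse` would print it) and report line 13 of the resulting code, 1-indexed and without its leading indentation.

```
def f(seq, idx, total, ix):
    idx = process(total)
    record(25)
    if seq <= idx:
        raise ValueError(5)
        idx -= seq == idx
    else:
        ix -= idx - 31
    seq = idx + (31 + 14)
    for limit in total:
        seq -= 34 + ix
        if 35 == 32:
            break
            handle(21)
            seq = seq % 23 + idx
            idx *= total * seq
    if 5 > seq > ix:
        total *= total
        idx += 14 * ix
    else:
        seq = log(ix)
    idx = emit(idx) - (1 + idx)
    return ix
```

Transformed code:
def f(seq, idx, total, ix):
    idx = process(total)
    record(25)
    if seq <= idx:
        raise ValueError(5)
    else:
        ix -= idx - 31
    seq = idx + (31 + 14)
    for limit in total:
        seq -= 34 + ix
        if 35 == 32:
            break
    if 5 > seq and seq > ix:
        total *= total
        idx += 14 * ix
    else:
        seq = log(ix)
    idx = emit(idx) - (1 + idx)
    return ix

if 5 > seq and seq > ix:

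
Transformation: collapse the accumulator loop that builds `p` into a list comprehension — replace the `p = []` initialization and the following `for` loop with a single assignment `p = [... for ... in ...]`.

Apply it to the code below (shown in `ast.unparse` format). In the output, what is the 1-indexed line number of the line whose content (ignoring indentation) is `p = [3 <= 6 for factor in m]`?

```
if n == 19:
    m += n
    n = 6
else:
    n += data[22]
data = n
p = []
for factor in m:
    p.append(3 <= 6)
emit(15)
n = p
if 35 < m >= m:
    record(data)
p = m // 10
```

Transformed code:
if n == 19:
    m += n
    n = 6
else:
    n += data[22]
data = n
p = [3 <= 6 for factor in m]
emit(15)
n = p
if 35 < m >= m:
    record(data)
p = m // 10

7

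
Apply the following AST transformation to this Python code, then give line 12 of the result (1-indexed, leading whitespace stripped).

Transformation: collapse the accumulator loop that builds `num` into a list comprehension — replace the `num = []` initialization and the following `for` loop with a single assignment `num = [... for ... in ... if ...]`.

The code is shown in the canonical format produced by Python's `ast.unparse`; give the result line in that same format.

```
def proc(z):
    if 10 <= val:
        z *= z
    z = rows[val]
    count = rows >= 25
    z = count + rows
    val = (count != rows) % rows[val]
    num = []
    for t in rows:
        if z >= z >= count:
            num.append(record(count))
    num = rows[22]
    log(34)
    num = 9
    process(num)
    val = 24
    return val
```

Transformed code:
def proc(z):
    if 10 <= val:
        z *= z
    z = rows[val]
    count = rows >= 25
    z = count + rows
    val = (count != rows) % rows[val]
    num = [record(count) for t in rows if z >= z >= count]
    num = rows[22]
    log(34)
    num = 9
    process(num)
    val = 24
    return val

process(num)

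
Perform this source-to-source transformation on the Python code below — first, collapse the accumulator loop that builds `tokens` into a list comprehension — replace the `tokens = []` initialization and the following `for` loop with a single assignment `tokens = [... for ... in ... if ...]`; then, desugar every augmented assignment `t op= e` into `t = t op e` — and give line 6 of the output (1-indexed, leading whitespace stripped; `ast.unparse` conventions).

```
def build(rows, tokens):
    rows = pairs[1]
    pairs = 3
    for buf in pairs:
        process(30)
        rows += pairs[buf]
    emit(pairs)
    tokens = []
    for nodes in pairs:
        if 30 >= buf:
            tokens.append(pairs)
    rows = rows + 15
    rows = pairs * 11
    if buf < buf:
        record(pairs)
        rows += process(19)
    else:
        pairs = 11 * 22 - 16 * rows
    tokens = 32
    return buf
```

rows = rows + pairs[buf]

Transformed code:
def build(rows, tokens):
    rows = pairs[1]
    pairs = 3
    for buf in pairs:
        process(30)
        rows = rows + pairs[buf]
    emit(pairs)
    tokens = [pairs for nodes in pairs if 30 >= buf]
    rows = rows + 15
    rows = pairs * 11
    if buf < buf:
        record(pairs)
        rows = rows + process(19)
    else:
        pairs = 11 * 22 - 16 * rows
    tokens = 32
    return buf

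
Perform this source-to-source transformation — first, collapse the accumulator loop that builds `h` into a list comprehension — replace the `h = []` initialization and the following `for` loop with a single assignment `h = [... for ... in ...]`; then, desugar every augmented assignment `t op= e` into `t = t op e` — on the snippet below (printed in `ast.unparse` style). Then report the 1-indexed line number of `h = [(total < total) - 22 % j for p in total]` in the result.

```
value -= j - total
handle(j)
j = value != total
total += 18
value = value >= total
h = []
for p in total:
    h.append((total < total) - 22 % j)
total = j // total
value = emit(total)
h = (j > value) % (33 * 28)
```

Transformed code:
value = value - (j - total)
handle(j)
j = value != total
total = total + 18
value = value >= total
h = [(total < total) - 22 % j for p in total]
total = j // total
value = emit(total)
h = (j > value) % (33 * 28)

6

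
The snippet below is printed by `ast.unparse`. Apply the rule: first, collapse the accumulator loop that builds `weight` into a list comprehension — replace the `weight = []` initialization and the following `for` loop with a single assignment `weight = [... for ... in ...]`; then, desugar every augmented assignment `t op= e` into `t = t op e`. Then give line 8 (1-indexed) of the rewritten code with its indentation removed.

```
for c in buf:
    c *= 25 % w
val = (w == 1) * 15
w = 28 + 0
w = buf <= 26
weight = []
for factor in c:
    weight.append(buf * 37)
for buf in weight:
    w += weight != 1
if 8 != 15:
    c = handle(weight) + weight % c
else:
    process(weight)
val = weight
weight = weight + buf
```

w = w + (weight != 1)

Transformed code:
for c in buf:
    c = c * (25 % w)
val = (w == 1) * 15
w = 28 + 0
w = buf <= 26
weight = [buf * 37 for factor in c]
for buf in weight:
    w = w + (weight != 1)
if 8 != 15:
    c = handle(weight) + weight % c
else:
    process(weight)
val = weight
weight = weight + buf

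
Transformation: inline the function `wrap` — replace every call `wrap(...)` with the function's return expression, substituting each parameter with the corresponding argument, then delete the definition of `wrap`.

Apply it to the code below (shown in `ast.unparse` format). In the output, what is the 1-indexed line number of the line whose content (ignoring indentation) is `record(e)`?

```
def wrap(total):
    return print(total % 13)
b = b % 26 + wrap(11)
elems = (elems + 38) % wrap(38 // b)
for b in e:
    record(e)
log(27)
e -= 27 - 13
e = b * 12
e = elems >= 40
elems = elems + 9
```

Transformed code:
b = b % 26 + print(11 % 13)
elems = (elems + 38) % print(38 // b % 13)
for b in e:
    record(e)
log(27)
e -= 27 - 13
e = b * 12
e = elems >= 40
elems = elems + 9

4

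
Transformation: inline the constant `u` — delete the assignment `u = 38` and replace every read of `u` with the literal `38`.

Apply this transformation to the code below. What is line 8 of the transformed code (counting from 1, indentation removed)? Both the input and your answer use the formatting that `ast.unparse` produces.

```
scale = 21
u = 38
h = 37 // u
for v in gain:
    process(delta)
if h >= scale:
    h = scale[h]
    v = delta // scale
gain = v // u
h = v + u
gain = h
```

Transformed code:
scale = 21
h = 37 // 38
for v in gain:
    process(delta)
if h >= scale:
    h = scale[h]
    v = delta // scale
gain = v // 38
h = v + 38
gain = h

gain = v // 38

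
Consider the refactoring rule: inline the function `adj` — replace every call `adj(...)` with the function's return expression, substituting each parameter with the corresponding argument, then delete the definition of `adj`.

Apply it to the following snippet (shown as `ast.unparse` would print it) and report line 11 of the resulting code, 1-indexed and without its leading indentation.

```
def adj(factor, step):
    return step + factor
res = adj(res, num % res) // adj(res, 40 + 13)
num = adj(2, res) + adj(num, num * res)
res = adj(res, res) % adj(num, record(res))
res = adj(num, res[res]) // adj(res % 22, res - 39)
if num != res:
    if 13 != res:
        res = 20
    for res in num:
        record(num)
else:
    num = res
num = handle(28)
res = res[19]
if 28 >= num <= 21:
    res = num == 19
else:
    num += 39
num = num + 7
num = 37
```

Transformed code:
res = (num % res + res) // (40 + 13 + res)
num = res + 2 + (num * res + num)
res = (res + res) % (record(res) + num)
res = (res[res] + num) // (res - 39 + res % 22)
if num != res:
    if 13 != res:
        res = 20
    for res in num:
        record(num)
else:
    num = res
num = handle(28)
res = res[19]
if 28 >= num <= 21:
    res = num == 19
else:
    num += 39
num = num + 7
num = 37

num = res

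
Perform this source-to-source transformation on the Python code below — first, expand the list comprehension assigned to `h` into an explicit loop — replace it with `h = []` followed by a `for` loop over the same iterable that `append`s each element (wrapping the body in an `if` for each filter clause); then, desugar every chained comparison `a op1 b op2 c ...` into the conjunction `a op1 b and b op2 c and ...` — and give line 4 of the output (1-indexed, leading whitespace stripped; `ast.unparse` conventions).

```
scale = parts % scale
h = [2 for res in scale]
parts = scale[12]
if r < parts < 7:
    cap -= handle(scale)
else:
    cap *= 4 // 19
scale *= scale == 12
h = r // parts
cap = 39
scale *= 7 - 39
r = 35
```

h.append(2)

Transformed code:
scale = parts % scale
h = []
for res in scale:
    h.append(2)
parts = scale[12]
if r < parts and parts < 7:
    cap -= handle(scale)
else:
    cap *= 4 // 19
scale *= scale == 12
h = r // parts
cap = 39
scale *= 7 - 39
r = 35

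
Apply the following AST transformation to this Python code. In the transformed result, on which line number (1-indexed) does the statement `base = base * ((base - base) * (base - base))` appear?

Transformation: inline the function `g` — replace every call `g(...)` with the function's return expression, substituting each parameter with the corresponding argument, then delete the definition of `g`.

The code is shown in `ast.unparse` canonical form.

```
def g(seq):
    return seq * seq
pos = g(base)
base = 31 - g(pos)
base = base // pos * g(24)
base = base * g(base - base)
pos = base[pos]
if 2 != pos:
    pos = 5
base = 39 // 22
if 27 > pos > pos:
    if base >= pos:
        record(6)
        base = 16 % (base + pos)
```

4

Transformed code:
pos = base * base
base = 31 - pos * pos
base = base // pos * (24 * 24)
base = base * ((base - base) * (base - base))
pos = base[pos]
if 2 != pos:
    pos = 5
base = 39 // 22
if 27 > pos > pos:
    if base >= pos:
        record(6)
        base = 16 % (base + pos)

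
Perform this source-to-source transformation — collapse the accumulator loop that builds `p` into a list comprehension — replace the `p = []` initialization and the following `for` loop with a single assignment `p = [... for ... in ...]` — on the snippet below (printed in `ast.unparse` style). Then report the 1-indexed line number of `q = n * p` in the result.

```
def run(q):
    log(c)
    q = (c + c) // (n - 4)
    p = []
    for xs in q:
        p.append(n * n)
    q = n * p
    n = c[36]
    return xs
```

Transformed code:
def run(q):
    log(c)
    q = (c + c) // (n - 4)
    p = [n * n for xs in q]
    q = n * p
    n = c[36]
    return xs

5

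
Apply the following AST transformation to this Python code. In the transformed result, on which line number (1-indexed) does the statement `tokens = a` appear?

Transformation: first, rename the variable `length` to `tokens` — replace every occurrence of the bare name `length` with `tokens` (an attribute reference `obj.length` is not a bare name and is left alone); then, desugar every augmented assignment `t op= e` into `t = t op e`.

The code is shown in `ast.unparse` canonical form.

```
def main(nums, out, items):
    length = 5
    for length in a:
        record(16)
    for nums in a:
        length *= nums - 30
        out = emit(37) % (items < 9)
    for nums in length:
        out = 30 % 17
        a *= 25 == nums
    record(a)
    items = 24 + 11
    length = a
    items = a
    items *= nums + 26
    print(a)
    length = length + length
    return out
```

Transformed code:
def main(nums, out, items):
    tokens = 5
    for tokens in a:
        record(16)
    for nums in a:
        tokens = tokens * (nums - 30)
        out = emit(37) % (items < 9)
    for nums in tokens:
        out = 30 % 17
        a = a * (25 == nums)
    record(a)
    items = 24 + 11
    tokens = a
    items = a
    items = items * (nums + 26)
    print(a)
    tokens = tokens + tokens
    return out

13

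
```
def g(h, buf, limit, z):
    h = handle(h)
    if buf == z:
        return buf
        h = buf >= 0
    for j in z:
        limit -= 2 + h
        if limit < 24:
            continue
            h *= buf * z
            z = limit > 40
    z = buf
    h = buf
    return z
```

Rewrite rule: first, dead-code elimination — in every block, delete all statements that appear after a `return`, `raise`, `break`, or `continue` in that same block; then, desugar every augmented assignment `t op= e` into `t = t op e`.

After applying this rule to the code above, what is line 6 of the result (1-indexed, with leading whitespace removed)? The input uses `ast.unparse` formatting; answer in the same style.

Transformed code:
def g(h, buf, limit, z):
    h = handle(h)
    if buf == z:
        return buf
    for j in z:
        limit = limit - (2 + h)
        if limit < 24:
            continue
    z = buf
    h = buf
    return z

limit = limit - (2 + h)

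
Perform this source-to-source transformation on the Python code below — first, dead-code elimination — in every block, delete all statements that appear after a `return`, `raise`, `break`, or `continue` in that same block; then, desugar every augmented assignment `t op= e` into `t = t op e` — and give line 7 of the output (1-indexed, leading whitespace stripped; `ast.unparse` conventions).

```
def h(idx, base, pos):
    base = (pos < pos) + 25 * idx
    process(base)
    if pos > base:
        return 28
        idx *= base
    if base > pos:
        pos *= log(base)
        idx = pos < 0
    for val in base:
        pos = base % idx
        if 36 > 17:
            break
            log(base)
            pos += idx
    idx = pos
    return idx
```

pos = pos * log(base)

Transformed code:
def h(idx, base, pos):
    base = (pos < pos) + 25 * idx
    process(base)
    if pos > base:
        return 28
    if base > pos:
        pos = pos * log(base)
        idx = pos < 0
    for val in base:
        pos = base % idx
        if 36 > 17:
            break
    idx = pos
    return idx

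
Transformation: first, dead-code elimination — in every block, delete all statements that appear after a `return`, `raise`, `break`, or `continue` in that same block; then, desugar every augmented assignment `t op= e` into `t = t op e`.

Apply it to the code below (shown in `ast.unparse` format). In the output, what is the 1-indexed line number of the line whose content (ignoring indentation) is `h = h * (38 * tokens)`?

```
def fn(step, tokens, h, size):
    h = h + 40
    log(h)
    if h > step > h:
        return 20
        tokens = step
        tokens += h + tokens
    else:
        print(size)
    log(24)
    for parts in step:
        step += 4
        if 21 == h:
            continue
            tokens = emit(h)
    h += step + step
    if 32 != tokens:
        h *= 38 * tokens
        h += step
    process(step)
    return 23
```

15

Transformed code:
def fn(step, tokens, h, size):
    h = h + 40
    log(h)
    if h > step > h:
        return 20
    else:
        print(size)
    log(24)
    for parts in step:
        step = step + 4
        if 21 == h:
            continue
    h = h + (step + step)
    if 32 != tokens:
        h = h * (38 * tokens)
        h = h + step
    process(step)
    return 23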